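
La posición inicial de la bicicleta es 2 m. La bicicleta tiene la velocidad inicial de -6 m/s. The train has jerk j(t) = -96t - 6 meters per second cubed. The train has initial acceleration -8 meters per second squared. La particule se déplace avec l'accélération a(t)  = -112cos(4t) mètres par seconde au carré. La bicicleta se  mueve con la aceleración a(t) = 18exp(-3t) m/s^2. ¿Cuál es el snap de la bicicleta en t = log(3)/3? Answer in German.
Ausgehend von der Beschleunigung a(t) = 18·exp(-3·t), nehmen wir 2 Ableitungen. Die Ableitung von der Beschleunigung ergibt den Ruck: j(t) = -54·exp(-3·t). Die Ableitung von dem Ruck ergibt den Snap: s(t) = 162·exp(-3·t). Wir haben den Snap s(t) = 162·exp(-3·t). Durch Einsetzen von t = log(3)/3: s(log(3)/3) = 54.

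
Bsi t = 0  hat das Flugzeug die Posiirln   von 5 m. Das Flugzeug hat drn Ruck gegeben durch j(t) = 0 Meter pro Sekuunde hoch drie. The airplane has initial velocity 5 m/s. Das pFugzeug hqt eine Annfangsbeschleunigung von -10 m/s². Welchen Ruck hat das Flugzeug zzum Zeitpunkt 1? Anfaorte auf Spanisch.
Tenemos la sacudida j(t) = 0. Sustituyendo t = 1: j(1) = 0.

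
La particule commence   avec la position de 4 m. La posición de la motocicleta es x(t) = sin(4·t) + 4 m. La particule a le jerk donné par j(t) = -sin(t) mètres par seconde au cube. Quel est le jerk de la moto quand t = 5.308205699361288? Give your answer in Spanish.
Para resolver esto, necesitamos tomar 3 derivadas de nuestra ecuación de la posición x(t) = sin(4·t) + 4. Tomando d/dt de x(t), encontramos v(t) = 4·cos(4·t). Derivando la velocidad, obtenemos la aceleración: a(t) = -16·sin(4·t). Tomando d/dt de a(t), encontramos j(t) = -64·cos(4·t). De la ecuación de la sacudida j(t) = -64·cos(4·t), sustituimos t = 5.308205699361288 para obtener j = 46.4632577276828.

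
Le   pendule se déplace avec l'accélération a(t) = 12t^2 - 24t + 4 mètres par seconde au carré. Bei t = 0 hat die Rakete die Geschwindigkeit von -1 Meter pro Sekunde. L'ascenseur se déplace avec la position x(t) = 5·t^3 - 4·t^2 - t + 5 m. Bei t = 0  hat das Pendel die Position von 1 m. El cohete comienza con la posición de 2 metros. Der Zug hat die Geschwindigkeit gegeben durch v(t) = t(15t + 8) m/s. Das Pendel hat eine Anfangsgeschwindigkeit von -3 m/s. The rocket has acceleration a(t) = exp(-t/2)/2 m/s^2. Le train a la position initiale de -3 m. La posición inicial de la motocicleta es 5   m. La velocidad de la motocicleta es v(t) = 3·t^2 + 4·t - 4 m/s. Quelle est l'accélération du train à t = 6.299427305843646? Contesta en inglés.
To solve this, we need to take 1 derivative of our velocity equation v(t) = t·(15·t + 8). Taking d/dt of v(t), we find a(t) = 30·t + 8. We have acceleration a(t) = 30·t + 8. Substituting t = 6.299427305843646: a(6.299427305843646) = 196.982819175309.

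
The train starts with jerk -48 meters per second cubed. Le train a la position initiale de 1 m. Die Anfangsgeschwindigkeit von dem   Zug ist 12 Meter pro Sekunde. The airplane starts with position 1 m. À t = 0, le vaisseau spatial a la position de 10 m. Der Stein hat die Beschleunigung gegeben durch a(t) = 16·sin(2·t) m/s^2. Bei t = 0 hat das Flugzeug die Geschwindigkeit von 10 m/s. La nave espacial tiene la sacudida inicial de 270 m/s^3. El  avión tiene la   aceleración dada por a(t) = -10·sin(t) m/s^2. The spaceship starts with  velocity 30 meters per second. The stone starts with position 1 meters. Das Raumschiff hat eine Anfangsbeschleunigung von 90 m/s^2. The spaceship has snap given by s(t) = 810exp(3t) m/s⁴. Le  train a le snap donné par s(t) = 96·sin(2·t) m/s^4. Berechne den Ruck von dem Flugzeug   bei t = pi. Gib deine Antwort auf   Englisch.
Starting from acceleration a(t) = -10·sin(t), we take 1 derivative. Taking d/dt of a(t), we find j(t) = -10·cos(t). From the given jerk equation j(t) = -10·cos(t), we substitute t = pi to get j = 10.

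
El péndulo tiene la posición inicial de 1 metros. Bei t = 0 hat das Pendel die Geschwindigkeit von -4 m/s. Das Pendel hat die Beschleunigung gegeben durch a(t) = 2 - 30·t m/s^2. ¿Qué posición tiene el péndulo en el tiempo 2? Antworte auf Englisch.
Starting from acceleration a(t) = 2 - 30·t, we take 2 integrals. Taking ∫a(t)dt and applying v(0) = -4, we find v(t) = -15·t^2 + 2·t - 4. The antiderivative of velocity is position. Using x(0) = 1, we get x(t) = -5·t^3 + t^2 - 4·t + 1. From the given position equation x(t) = -5·t^3 + t^2 - 4·t + 1, we substitute t = 2 to get x = -43.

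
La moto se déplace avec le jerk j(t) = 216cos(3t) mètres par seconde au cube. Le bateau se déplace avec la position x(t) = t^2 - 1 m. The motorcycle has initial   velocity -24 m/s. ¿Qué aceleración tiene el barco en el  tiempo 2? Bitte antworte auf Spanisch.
Partiendo de la posición x(t) = t^2 - 1, tomamos 2 derivadas. La derivada de la posición da la velocidad: v(t) = 2·t. La derivada de la velocidad da la aceleración: a(t) = 2. Tenemos la aceleración a(t) = 2. Sustituyendo t = 2: a(2) = 2.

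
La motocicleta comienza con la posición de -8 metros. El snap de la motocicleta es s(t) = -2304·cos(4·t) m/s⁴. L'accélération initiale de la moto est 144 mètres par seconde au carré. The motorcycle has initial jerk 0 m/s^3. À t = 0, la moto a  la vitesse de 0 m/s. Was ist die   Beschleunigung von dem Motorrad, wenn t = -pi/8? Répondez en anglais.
Starting from snap s(t) = -2304·cos(4·t), we take 2 integrals. Finding the antiderivative of s(t) and using j(0) = 0: j(t) = -576·sin(4·t). The antiderivative of jerk, with a(0) = 144, gives acceleration: a(t) = 144·cos(4·t). From the given acceleration equation a(t) = 144·cos(4·t), we substitute t = -pi/8 to get a = 0.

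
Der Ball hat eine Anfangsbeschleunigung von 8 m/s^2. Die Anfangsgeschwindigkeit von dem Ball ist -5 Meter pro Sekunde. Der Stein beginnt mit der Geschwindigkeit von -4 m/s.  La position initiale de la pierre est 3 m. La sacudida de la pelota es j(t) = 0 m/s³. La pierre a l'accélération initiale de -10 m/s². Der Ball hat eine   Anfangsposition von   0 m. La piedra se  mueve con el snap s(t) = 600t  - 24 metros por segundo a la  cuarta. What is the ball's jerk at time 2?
From the given jerk equation j(t) = 0, we substitute t = 2 to get j = 0.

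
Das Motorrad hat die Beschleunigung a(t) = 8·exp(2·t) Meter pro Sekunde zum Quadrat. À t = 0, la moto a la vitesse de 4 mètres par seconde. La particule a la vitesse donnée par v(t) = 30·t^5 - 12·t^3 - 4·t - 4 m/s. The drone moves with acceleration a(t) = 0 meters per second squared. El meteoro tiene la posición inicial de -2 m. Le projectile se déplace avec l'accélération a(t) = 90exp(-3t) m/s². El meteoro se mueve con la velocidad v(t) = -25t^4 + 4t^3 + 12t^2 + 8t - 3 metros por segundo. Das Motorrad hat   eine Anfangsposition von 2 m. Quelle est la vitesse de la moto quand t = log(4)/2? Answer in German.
Wir müssen das Integral unserer Gleichung für die Beschleunigung a(t) = 8·exp(2·t) 1-mal finden. Durch Integration von der Beschleunigung und Verwendung der Anfangsbedingung v(0) = 4, erhalten wir v(t) = 4·exp(2·t). Wir haben die Geschwindigkeit v(t) = 4·exp(2·t). Durch Einsetzen von t = log(4)/2: v(log(4)/2) = 16.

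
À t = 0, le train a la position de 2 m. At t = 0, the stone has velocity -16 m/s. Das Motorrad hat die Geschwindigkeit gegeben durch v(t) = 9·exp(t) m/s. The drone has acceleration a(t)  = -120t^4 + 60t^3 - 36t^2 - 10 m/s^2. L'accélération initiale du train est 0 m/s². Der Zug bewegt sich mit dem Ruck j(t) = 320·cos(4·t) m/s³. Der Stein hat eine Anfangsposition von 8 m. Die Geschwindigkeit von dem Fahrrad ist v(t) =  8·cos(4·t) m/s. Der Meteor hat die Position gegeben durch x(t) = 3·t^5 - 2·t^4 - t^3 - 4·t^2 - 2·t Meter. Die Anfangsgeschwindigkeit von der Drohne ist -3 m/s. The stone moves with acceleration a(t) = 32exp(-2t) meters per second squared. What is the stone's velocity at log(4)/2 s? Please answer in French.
Pour résoudre ceci, nous devons prendre 1 intégrale de notre équation de l'accélération a(t) = 32·exp(-2·t). En intégrant l'accélération et en utilisant la condition initiale v(0) = -16, nous obtenons v(t) = -16·exp(-2·t). Nous avons la vitesse v(t) = -16·exp(-2·t). En substituant t = log(4)/2: v(log(4)/2) = -4.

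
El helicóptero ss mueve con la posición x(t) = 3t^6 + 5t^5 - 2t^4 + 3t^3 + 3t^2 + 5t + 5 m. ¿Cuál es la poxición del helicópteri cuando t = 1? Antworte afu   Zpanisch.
De la ecuación de la posición x(t) = 3·t^6 + 5·t^5 - 2·t^4 + 3·t^3 + 3·t^2 + 5·t + 5, sustituimos t = 1 para obtener x = 22.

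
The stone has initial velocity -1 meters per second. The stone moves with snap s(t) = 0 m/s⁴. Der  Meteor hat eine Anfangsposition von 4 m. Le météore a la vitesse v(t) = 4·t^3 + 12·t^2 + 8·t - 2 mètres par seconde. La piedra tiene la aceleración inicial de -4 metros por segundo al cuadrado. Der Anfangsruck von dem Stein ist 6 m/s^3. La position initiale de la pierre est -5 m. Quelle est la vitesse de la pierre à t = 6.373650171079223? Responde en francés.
Nous devons trouver la primitive de notre équation du snap s(t) = 0 3 fois. En intégrant le snap et en utilisant la condition initiale j(0) = 6, nous obtenons j(t) = 6. L'intégrale du jerk est l'accélération. En utilisant a(0) = -4, nous obtenons a(t) = 6·t - 4. En prenant ∫a(t)dt et en appliquant v(0) = -1, nous trouvons v(t) = 3·t^2 - 4·t - 1. En utilisant v(t) = 3·t^2 - 4·t - 1 et en substituant t = 6.373650171079223, nous trouvons v = 95.3756488255777.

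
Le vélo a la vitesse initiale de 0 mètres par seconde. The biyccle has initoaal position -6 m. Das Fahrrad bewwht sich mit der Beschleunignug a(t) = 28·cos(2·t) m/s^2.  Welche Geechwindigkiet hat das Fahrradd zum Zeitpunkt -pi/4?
Wir müssen unsere Gleichung für die Beschleunigung a(t) = 28·cos(2·t) 1-mal integrieren. Das Integral von der Beschleunigung ist die Geschwindigkeit. Mit v(0) = 0 erhalten wir v(t) = 14·sin(2·t). Mit v(t) = 14·sin(2·t) und Einsetzen von t = -pi/4, finden wir v = -14.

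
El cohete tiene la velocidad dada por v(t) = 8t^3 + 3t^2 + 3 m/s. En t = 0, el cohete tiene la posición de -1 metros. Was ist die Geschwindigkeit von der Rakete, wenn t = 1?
Aus der Gleichung für die Geschwindigkeit v(t) = 8·t^3 + 3·t^2 + 3, setzen wir t = 1 ein und erhalten v = 14.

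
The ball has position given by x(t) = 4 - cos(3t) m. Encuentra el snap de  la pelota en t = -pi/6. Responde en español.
Para resolver esto, necesitamos tomar 4 derivadas de nuestra ecuación de la posición x(t) = 4 - cos(3·t). Derivando la posición, obtenemos la velocidad: v(t) = 3·sin(3·t). Derivando la velocidad, obtenemos la aceleración: a(t) = 9·cos(3·t). Derivando la aceleración, obtenemos la sacudida: j(t) = -27·sin(3·t). La derivada de la sacudida da el snap: s(t) = -81·cos(3·t). Tenemos el snap s(t) = -81·cos(3·t). Sustituyendo t = -pi/6: s(-pi/6) = 0.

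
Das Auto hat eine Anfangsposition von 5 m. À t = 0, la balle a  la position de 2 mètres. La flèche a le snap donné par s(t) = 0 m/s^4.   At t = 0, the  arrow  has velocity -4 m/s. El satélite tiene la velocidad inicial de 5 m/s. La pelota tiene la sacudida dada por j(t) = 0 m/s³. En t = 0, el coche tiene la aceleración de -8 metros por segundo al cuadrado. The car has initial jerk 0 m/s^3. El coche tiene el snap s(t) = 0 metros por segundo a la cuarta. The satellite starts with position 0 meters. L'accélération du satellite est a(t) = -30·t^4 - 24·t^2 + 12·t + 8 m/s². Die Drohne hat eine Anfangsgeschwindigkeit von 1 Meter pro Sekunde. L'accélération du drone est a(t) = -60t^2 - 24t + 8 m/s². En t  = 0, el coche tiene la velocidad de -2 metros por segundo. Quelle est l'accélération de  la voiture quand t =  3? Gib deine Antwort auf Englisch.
Starting from snap s(t) = 0, we take 2 integrals. Taking ∫s(t)dt and applying j(0) = 0, we find j(t) = 0. Finding the antiderivative of j(t) and using a(0) = -8: a(t) = -8. Using a(t) = -8 and substituting t = 3, we find a = -8.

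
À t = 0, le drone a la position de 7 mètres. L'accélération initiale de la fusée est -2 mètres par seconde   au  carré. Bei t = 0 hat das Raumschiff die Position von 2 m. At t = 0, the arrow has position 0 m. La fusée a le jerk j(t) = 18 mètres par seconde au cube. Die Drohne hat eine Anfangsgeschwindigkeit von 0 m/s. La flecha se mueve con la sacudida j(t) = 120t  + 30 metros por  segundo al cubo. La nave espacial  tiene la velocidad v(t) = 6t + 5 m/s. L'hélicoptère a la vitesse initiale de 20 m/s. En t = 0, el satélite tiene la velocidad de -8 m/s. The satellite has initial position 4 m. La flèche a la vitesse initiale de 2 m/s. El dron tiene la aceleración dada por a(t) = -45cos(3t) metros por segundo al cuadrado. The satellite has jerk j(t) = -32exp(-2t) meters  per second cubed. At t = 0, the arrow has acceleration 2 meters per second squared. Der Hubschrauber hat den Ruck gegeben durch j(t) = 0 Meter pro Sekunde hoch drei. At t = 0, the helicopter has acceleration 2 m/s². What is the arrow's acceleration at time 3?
We must find the integral of our jerk equation j(t) = 120·t + 30 1 time. The integral of jerk, with a(0) = 2, gives acceleration: a(t) = 60·t^2 + 30·t + 2. We have acceleration a(t) = 60·t^2 + 30·t + 2. Substituting t = 3: a(3) = 632.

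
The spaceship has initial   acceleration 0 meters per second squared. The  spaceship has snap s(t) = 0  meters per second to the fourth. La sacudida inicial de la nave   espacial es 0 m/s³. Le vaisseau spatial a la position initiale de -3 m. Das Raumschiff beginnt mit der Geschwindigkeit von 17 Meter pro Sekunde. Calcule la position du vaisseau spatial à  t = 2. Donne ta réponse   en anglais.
We need to integrate our snap equation s(t) = 0 4 times. Taking ∫s(t)dt and applying j(0) = 0, we find j(t) = 0. Finding the integral of j(t) and using a(0) = 0: a(t) = 0. The integral of acceleration, with v(0) = 17, gives velocity: v(t) = 17. The integral of velocity is position. Using x(0) = -3, we get x(t) = 17·t - 3. Using x(t) = 17·t - 3 and substituting t = 2, we find x = 31.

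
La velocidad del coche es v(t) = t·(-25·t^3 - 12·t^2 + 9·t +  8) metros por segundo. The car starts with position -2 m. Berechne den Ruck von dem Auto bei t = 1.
Um dies zu lösen, müssen wir 2 Ableitungen unserer Gleichung für die Geschwindigkeit v(t) = t·(-25·t^3 - 12·t^2 + 9·t + 8) nehmen. Mit d/dt von v(t) finden wir a(t) = -25·t^3 - 12·t^2 + t·(-75·t^2 - 24·t + 9) + 9·t + 8. Die Ableitung von der Beschleunigung ergibt den Ruck: j(t) = -150·t^2 + t·(-150·t - 24) - 48·t + 18. Mit j(t) = -150·t^2 + t·(-150·t - 24) - 48·t + 18 und Einsetzen von t = 1, finden wir j = -354.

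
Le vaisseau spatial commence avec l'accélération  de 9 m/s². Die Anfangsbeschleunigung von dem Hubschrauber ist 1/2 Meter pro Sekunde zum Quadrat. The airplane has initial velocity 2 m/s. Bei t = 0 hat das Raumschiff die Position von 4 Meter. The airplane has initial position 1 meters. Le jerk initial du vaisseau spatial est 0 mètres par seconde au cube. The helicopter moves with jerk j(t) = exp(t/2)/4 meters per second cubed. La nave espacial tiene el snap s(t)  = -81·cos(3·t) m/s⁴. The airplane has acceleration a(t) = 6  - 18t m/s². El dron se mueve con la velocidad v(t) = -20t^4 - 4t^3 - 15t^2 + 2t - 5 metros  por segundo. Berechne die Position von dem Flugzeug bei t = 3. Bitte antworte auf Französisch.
Nous devons trouver l'intégrale de notre équation de l'accélération a(t) = 6 - 18·t 2 fois. En intégrant l'accélération et en utilisant la condition initiale v(0) = 2, nous obtenons v(t) = -9·t^2 + 6·t + 2. L'intégrale de la vitesse, avec x(0) = 1, donne la position: x(t) = -3·t^3 + 3·t^2 + 2·t + 1. De l'équation de la position x(t) = -3·t^3 + 3·t^2 + 2·t + 1, nous substituons t = 3 pour obtenir x = -47.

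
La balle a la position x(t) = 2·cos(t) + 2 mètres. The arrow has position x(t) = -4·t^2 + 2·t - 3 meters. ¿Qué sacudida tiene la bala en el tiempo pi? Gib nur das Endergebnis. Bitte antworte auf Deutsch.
Der Ruck bei t = pi ist j = 0.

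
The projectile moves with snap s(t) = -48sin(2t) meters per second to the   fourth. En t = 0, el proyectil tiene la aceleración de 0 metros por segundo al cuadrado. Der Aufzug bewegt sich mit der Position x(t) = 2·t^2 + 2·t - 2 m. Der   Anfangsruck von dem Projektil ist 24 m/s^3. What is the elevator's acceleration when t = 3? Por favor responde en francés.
Nous devons dériver notre équation de la position x(t) = 2·t^2 + 2·t - 2 2 fois. La dérivée de la position donne la vitesse: v(t) = 4·t + 2. En prenant d/dt de v(t), nous trouvons a(t) = 4. Nous avons l'accélération a(t) = 4. En substituant t = 3: a(3) = 4.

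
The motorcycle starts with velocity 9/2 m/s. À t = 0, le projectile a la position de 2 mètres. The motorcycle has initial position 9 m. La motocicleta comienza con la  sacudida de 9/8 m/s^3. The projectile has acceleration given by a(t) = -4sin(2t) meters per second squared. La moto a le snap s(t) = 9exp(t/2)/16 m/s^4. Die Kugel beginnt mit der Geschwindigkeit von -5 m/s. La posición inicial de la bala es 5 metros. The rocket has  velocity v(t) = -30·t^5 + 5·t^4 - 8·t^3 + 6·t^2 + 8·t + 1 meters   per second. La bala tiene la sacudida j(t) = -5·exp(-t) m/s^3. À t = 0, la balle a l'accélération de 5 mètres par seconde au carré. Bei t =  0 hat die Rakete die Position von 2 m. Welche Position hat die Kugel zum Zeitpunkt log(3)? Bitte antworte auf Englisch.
We need to integrate our jerk equation j(t) = -5·exp(-t) 3 times. The integral of jerk, with a(0) = 5, gives acceleration: a(t) = 5·exp(-t). The antiderivative of acceleration, with v(0) = -5, gives velocity: v(t) = -5·exp(-t). Integrating velocity and using the initial condition x(0) = 5, we get x(t) = 5·exp(-t). From the given position equation x(t) = 5·exp(-t), we substitute t = log(3) to get x = 5/3.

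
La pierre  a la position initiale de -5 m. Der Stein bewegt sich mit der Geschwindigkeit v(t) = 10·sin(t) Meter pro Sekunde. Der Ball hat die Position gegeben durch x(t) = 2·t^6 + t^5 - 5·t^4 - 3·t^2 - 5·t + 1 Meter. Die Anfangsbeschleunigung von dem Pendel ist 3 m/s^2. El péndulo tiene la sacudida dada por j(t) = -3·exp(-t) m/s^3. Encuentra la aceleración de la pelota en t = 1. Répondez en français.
Pour résoudre ceci, nous devons prendre 2 dérivées de notre équation de la position x(t) = 2·t^6 + t^5 - 5·t^4 - 3·t^2 - 5·t + 1. La dérivée de la position donne la vitesse: v(t) = 12·t^5 + 5·t^4 - 20·t^3 - 6·t - 5. La dérivée de la vitesse donne l'accélération: a(t) = 60·t^4 + 20·t^3 - 60·t^2 - 6. De l'équation de l'accélération a(t) = 60·t^4 + 20·t^3 - 60·t^2 - 6, nous substituons t = 1 pour obtenir a = 14.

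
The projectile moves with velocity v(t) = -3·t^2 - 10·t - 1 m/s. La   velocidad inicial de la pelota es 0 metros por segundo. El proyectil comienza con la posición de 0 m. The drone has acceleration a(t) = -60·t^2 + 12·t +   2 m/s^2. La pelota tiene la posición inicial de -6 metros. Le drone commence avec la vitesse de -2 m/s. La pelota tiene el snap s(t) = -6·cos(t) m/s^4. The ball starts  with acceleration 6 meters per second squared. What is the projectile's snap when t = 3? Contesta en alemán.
Ausgehend von der Geschwindigkeit v(t) = -3·t^2 - 10·t - 1, nehmen wir 3 Ableitungen. Mit d/dt von v(t) finden wir a(t) = -6·t - 10. Mit d/dt von a(t) finden wir j(t) = -6. Durch Ableiten von dem Ruck erhalten wir den Snap: s(t) = 0. Aus der Gleichung für den Snap s(t) = 0, setzen wir t = 3 ein und erhalten s = 0.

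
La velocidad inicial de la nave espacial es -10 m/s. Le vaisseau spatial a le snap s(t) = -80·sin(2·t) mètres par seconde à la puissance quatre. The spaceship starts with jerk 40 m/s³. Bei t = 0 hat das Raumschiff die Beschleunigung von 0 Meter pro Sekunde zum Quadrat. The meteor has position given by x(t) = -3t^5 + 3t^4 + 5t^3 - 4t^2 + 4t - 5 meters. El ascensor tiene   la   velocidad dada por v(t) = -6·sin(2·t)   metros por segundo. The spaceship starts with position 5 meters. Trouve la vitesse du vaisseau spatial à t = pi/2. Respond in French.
En partant du snap s(t) = -80·sin(2·t), nous prenons 3 intégrales. La primitive du snap, avec j(0) = 40, donne le jerk: j(t) = 40·cos(2·t). En prenant ∫j(t)dt et en appliquant a(0) = 0, nous trouvons a(t) = 20·sin(2·t). La primitive de l'accélération est la vitesse. En utilisant v(0) = -10, nous obtenons v(t) = -10·cos(2·t). En utilisant v(t) = -10·cos(2·t) et en substituant t = pi/2, nous trouvons v = 10.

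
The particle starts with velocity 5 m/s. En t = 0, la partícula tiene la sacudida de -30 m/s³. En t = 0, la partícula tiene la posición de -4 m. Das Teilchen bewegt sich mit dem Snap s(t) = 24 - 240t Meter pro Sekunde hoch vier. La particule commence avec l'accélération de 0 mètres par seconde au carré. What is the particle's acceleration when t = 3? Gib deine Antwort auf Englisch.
Starting from snap s(t) = 24 - 240·t, we take 2 integrals. The antiderivative of snap, with j(0) = -30, gives jerk: j(t) = -120·t^2 + 24·t - 30. The integral of jerk, with a(0) = 0, gives acceleration: a(t) = 2·t·(-20·t^2 + 6·t - 15). We have acceleration a(t) = 2·t·(-20·t^2 + 6·t - 15). Substituting t = 3: a(3) = -1062.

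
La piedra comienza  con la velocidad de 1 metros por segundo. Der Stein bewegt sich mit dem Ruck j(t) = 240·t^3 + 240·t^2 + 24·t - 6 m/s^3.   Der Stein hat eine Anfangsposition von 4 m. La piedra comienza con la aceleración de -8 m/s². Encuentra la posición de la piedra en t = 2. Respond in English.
We must find the integral of our jerk equation j(t) = 240·t^3 + 240·t^2 + 24·t - 6 3 times. Taking ∫j(t)dt and applying a(0) = -8, we find a(t) = 60·t^4 + 80·t^3 + 12·t^2 - 6·t - 8. Integrating acceleration and using the initial condition v(0) = 1, we get v(t) = 12·t^5 + 20·t^4 + 4·t^3 - 3·t^2 - 8·t + 1. The antiderivative of velocity is position. Using x(0) = 4, we get x(t) = 2·t^6 + 4·t^5 + t^4 - t^3 - 4·t^2 + t + 4. From the given position equation x(t) = 2·t^6 + 4·t^5 + t^4 - t^3 - 4·t^2 + t + 4, we substitute t = 2 to get x = 254.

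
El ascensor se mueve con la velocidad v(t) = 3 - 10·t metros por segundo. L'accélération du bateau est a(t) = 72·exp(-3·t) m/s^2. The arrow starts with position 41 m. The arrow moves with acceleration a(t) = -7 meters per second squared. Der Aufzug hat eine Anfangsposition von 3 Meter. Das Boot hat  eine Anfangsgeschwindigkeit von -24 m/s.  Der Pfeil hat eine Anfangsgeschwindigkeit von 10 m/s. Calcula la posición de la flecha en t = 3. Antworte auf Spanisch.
Para resolver esto, necesitamos tomar 2 integrales de nuestra ecuación de la aceleración a(t) = -7. La antiderivada de la aceleración, con v(0) = 10, da la velocidad: v(t) = 10 - 7·t. La integral de la velocidad es la posición. Usando x(0) = 41, obtenemos x(t) = -7·t^2/2 + 10·t + 41. De la ecuación de la posición x(t) = -7·t^2/2 + 10·t + 41, sustituimos t = 3 para obtener x = 79/2.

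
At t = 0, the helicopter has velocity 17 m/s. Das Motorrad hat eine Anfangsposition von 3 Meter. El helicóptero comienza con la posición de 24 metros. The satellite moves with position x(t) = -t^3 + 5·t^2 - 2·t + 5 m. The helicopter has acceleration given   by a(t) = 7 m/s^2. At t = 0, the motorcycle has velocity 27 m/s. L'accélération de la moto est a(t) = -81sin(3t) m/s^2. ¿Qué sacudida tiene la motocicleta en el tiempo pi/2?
Partiendo de la aceleración a(t) = -81·sin(3·t), tomamos 1 derivada. Tomando d/dt de a(t), encontramos j(t) = -243·cos(3·t). Tenemos la sacudida j(t) = -243·cos(3·t). Sustituyendo t = pi/2: j(pi/2) = 0.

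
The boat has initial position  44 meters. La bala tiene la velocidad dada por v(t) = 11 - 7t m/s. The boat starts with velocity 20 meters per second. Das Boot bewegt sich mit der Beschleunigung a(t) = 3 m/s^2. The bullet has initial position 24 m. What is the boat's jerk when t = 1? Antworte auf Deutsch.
Um dies zu lösen, müssen wir 1 Ableitung unserer Gleichung für die Beschleunigung a(t) = 3 nehmen. Die Ableitung von der Beschleunigung ergibt den Ruck: j(t) = 0. Aus der Gleichung für den Ruck j(t) = 0, setzen wir t = 1 ein und erhalten j = 0.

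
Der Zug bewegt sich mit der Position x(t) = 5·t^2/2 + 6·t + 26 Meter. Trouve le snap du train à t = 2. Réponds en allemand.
Um dies zu lösen, müssen wir 4 Ableitungen unserer Gleichung für die Position x(t) = 5·t^2/2 + 6·t + 26 nehmen. Durch Ableiten von der Position erhalten wir die Geschwindigkeit: v(t) = 5·t + 6. Mit d/dt von v(t) finden wir a(t) = 5. Durch Ableiten von der Beschleunigung erhalten wir den Ruck: j(t) = 0. Durch Ableiten von dem Ruck erhalten wir den Snap: s(t) = 0. Aus der Gleichung für den Snap s(t) = 0, setzen wir t = 2 ein und erhalten s = 0.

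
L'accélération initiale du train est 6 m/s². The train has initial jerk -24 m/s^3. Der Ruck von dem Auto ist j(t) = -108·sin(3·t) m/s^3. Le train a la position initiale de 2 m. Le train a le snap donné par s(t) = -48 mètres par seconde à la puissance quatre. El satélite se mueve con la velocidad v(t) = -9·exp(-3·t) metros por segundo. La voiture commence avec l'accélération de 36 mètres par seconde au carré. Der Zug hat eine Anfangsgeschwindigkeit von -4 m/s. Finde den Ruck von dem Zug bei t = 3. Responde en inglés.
We need to integrate our snap equation s(t) = -48 1 time. The integral of snap, with j(0) = -24, gives jerk: j(t) = -48·t - 24. Using j(t) = -48·t - 24 and substituting t = 3, we find j = -168.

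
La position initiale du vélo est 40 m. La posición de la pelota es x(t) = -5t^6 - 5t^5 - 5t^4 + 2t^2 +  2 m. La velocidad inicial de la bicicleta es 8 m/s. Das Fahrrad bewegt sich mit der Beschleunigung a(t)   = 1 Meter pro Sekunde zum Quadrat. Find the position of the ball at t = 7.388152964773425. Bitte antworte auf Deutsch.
Aus der Gleichung für die Position x(t) = -5·t^6 - 5·t^5 - 5·t^4 + 2·t^2 + 2, setzen wir t = 7.388152964773425 ein und erhalten x = -938028.728769869.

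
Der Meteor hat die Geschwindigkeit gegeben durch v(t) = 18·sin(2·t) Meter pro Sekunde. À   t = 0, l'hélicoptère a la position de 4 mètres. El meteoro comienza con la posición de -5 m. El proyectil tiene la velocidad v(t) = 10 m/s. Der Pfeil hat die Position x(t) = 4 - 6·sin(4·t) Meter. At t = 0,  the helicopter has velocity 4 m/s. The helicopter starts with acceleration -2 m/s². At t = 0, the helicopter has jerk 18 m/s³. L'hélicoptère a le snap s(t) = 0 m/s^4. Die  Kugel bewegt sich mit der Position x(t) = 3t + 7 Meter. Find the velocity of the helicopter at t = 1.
To solve this, we need to take 3 antiderivatives of our snap equation s(t) = 0. Finding the integral of s(t) and using j(0) = 18: j(t) = 18. Integrating jerk and using the initial condition a(0) = -2, we get a(t) = 18·t - 2. The integral of acceleration, with v(0) = 4, gives velocity: v(t) = 9·t^2 - 2·t + 4. We have velocity v(t) = 9·t^2 - 2·t + 4. Substituting t = 1: v(1) = 11.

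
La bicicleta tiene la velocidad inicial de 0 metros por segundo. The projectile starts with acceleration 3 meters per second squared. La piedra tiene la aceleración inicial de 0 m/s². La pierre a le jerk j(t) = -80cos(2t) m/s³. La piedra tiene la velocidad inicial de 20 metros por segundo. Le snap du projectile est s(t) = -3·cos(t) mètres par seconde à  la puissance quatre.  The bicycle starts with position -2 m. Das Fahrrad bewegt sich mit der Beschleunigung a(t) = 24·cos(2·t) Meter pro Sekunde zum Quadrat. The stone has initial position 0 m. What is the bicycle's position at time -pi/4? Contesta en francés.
En partant de l'accélération a(t) = 24·cos(2·t), nous prenons 2 primitives. L'intégrale de l'accélération est la vitesse. En utilisant v(0) = 0, nous obtenons v(t) = 12·sin(2·t). L'intégrale de la vitesse, avec x(0) = -2, donne la position: x(t) = 4 - 6·cos(2·t). De l'équation de la position x(t) = 4 - 6·cos(2·t), nous substituons t = -pi/4 pour obtenir x = 4.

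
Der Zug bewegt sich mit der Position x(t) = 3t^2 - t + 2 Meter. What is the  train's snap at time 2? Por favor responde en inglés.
Starting from position x(t) = 3·t^2 - t + 2, we take 4 derivatives. Taking d/dt of x(t), we find v(t) = 6·t - 1. Taking d/dt of v(t), we find a(t) = 6. The derivative of acceleration gives jerk: j(t) = 0. Taking d/dt of j(t), we find s(t) = 0. From the given snap equation s(t) = 0, we substitute t = 2 to get s = 0.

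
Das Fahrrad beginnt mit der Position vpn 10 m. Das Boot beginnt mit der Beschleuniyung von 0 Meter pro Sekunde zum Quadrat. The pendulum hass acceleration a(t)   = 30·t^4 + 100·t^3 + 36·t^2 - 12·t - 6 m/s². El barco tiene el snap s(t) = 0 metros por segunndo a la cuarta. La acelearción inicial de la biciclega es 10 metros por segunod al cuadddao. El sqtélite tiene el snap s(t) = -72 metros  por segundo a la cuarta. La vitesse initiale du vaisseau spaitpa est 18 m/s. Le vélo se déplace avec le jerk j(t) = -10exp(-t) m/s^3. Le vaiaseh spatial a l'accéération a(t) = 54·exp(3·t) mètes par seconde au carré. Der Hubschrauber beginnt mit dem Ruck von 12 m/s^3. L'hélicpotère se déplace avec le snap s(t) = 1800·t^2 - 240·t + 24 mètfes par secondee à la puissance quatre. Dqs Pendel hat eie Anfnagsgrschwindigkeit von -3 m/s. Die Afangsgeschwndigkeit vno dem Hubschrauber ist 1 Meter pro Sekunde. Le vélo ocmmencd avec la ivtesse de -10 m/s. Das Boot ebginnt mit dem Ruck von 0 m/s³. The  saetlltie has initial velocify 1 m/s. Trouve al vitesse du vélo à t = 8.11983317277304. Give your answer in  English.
We need to integrate our jerk equation j(t) = -10·exp(-t) 2 times. The integral of jerk, with a(0) = 10, gives acceleration: a(t) = 10·exp(-t). The antiderivative of acceleration is velocity. Using v(0) = -10, we get v(t) = -10·exp(-t). From the given velocity equation v(t) = -10·exp(-t), we substitute t = 8.11983317277304 to get v = -0.00297578300463482.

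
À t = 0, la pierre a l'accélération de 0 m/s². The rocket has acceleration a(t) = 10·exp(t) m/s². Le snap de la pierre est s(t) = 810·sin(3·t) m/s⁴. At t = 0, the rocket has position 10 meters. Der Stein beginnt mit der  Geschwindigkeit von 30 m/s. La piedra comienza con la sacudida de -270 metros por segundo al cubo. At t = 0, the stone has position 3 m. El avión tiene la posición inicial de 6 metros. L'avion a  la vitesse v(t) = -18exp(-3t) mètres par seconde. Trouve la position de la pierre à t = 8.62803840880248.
Nous devons trouver l'intégrale de notre équation du snap s(t) = 810·sin(3·t) 4 fois. En prenant ∫s(t)dt et en appliquant j(0) = -270, nous trouvons j(t) = -270·cos(3·t). En intégrant le jerk et en utilisant la condition initiale a(0) = 0, nous obtenons a(t) = -90·sin(3·t). En intégrant l'accélération et en utilisant la condition initiale v(0) = 30, nous obtenons v(t) = 30·cos(3·t). La primitive de la vitesse, avec x(0) = 3, donne la position: x(t) = 10·sin(3·t) + 3. Nous avons la position x(t) = 10·sin(3·t) + 3. En substituant t = 8.62803840880248: x(8.62803840880248) = 9.82643455099514.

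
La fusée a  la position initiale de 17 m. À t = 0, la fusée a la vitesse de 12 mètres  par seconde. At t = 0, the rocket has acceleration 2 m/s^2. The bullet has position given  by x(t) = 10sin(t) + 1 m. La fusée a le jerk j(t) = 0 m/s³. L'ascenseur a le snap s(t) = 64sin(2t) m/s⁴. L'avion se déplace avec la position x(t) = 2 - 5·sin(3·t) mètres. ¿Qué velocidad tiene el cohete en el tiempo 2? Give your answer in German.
Wir müssen das Integral unserer Gleichung für den Ruck j(t) = 0 2-mal finden. Das Integral von dem Ruck ist die Beschleunigung. Mit a(0) = 2 erhalten wir a(t) = 2. Mit ∫a(t)dt und Anwendung von v(0) = 12, finden wir v(t) = 2·t + 12. Aus der Gleichung für die Geschwindigkeit v(t) = 2·t + 12, setzen wir t = 2 ein und erhalten v = 16.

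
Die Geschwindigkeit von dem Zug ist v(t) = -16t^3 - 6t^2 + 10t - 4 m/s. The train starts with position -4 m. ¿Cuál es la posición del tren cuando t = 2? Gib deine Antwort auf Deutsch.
Um dies zu lösen, müssen wir 1 Stammfunktion unserer Gleichung für die Geschwindigkeit v(t) = -16·t^3 - 6·t^2 + 10·t - 4 finden. Mit ∫v(t)dt und Anwendung von x(0) = -4, finden wir x(t) = -4·t^4 - 2·t^3 + 5·t^2 - 4·t - 4. Mit x(t) = -4·t^4 - 2·t^3 + 5·t^2 - 4·t - 4 und Einsetzen von t = 2, finden wir x = -72.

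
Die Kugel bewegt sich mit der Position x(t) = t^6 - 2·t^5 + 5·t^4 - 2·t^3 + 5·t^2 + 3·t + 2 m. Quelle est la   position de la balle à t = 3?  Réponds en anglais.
Using x(t) = t^6 - 2·t^5 + 5·t^4 - 2·t^3 + 5·t^2 + 3·t + 2 and substituting t = 3, we find x = 650.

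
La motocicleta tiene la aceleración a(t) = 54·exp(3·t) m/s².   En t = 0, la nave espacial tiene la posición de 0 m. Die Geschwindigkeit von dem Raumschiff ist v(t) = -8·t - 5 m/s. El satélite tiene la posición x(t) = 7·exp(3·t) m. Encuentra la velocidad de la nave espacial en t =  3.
Tenemos la velocidad v(t) = -8·t - 5. Sustituyendo t = 3: v(3) = -29.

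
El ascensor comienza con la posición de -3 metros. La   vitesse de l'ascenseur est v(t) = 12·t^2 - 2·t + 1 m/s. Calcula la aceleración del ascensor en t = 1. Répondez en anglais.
To solve this, we need to take 1 derivative of our velocity equation v(t) = 12·t^2 - 2·t + 1. Differentiating velocity, we get acceleration: a(t) = 24·t - 2. We have acceleration a(t) = 24·t - 2. Substituting t = 1: a(1) = 22.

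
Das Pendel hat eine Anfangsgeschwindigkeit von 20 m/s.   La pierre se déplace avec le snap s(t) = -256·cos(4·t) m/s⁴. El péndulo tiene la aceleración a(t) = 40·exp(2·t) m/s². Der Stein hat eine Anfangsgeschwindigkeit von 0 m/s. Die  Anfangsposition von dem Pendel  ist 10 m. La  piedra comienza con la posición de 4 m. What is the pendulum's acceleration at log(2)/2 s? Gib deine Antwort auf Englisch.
Using a(t) = 40·exp(2·t) and substituting t = log(2)/2, we find a = 80.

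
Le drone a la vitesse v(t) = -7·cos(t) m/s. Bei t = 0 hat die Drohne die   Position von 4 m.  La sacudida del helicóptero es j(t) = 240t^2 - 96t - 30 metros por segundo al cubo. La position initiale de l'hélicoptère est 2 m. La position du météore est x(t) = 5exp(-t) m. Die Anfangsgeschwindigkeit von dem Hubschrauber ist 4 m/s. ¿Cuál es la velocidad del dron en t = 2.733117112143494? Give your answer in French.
Nous avons la vitesse v(t) = -7·cos(t). En substituant t = 2.733117112143494: v(2.733117112143494) = 6.42409194209060.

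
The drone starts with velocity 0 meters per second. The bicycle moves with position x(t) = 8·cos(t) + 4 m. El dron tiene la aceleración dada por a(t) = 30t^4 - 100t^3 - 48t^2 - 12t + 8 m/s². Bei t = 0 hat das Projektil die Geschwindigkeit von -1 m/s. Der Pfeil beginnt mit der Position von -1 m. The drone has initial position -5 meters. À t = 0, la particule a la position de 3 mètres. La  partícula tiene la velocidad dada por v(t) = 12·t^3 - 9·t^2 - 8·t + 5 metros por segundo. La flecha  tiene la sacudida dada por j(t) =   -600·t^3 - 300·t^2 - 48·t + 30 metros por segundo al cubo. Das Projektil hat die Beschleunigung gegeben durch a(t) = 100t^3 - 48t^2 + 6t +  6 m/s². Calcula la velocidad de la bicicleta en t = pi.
Debemos derivar nuestra ecuación de la posición x(t) = 8·cos(t) + 4 1 vez. La derivada de la posición da la velocidad: v(t) = -8·sin(t). De la ecuación de la velocidad v(t) = -8·sin(t), sustituimos t = pi para obtener v = 0.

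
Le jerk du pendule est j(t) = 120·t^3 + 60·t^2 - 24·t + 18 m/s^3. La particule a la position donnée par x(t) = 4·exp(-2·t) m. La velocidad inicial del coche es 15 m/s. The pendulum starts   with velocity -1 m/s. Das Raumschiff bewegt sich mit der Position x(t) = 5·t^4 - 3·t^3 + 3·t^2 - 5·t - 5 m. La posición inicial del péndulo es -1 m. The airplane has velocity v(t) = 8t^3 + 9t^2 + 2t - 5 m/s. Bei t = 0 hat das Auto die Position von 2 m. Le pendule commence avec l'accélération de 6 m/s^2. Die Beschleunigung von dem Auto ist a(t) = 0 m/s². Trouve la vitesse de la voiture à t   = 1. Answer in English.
To solve this, we need to take 1 integral of our acceleration equation a(t) = 0. Taking ∫a(t)dt and applying v(0) = 15, we find v(t) = 15. We have velocity v(t) = 15. Substituting t = 1: v(1) = 15.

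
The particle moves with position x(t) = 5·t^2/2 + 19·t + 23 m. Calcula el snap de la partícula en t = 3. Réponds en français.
Nous devons dériver notre équation de la position x(t) = 5·t^2/2 + 19·t + 23 4 fois. La dérivée de la position donne la vitesse: v(t) = 5·t + 19. En dérivant la vitesse, nous obtenons l'accélération: a(t) = 5. En dérivant l'accélération, nous obtenons le jerk: j(t) = 0. En dérivant le jerk, nous obtenons le snap: s(t) = 0. Nous avons le snap s(t) = 0. En substituant t = 3: s(3) = 0.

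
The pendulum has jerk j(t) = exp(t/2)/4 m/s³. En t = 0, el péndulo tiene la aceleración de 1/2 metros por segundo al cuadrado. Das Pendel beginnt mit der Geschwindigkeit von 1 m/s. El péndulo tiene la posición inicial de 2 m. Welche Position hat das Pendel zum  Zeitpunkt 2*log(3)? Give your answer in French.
Nous devons intégrer notre équation du jerk j(t) = exp(t/2)/4 3 fois. En prenant ∫j(t)dt et en appliquant a(0) = 1/2, nous trouvons a(t) = exp(t/2)/2. En prenant ∫a(t)dt et en appliquant v(0) = 1, nous trouvons v(t) = exp(t/2). En prenant ∫v(t)dt et en appliquant x(0) = 2, nous trouvons x(t) = 2·exp(t/2). En utilisant x(t) = 2·exp(t/2) et en substituant t = 2*log(3), nous trouvons x = 6.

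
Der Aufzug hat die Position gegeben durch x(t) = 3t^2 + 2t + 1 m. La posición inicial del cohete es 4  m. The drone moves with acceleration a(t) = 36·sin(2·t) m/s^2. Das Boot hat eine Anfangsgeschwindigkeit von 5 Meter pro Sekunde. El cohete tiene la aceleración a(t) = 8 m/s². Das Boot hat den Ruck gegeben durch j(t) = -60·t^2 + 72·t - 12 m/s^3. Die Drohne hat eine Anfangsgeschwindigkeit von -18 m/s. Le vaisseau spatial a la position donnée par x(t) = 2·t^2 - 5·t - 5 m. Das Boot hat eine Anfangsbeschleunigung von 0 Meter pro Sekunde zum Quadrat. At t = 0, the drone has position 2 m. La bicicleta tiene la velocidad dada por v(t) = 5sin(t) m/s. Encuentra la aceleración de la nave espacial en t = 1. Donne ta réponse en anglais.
To solve this, we need to take 2 derivatives of our position equation x(t) = 2·t^2 - 5·t - 5. Differentiating position, we get velocity: v(t) = 4·t - 5. Differentiating velocity, we get acceleration: a(t) = 4. From the given acceleration equation a(t) = 4, we substitute t = 1 to get a = 4.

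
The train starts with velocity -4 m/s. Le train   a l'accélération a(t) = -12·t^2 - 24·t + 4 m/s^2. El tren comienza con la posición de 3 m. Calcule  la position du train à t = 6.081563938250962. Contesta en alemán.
Wir müssen unsere Gleichung für die Beschleunigung a(t) = -12·t^2 - 24·t + 4 2-mal integrieren. Die Stammfunktion von der Beschleunigung, mit v(0) = -4, ergibt die Geschwindigkeit: v(t) = -4·t^3 - 12·t^2 + 4·t - 4. Mit ∫v(t)dt und Anwendung von x(0) = 3, finden wir x(t) = -t^4 - 4·t^3 + 2·t^2 - 4·t + 3. Mit x(t) = -t^4 - 4·t^3 + 2·t^2 - 4·t + 3 und Einsetzen von t = 6.081563938250962, finden wir x = -2214.99348812568.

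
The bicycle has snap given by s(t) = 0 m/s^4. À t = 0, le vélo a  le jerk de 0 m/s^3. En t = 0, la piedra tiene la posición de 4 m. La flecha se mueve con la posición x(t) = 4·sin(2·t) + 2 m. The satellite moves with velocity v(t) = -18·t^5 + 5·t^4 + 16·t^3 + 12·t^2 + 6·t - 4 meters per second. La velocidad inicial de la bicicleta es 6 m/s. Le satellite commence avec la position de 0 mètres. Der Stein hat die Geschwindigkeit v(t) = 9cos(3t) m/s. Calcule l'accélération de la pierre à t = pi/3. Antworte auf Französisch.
Pour résoudre ceci, nous devons prendre 1 dérivée de notre équation de la vitesse v(t) = 9·cos(3·t). La dérivée de la vitesse donne l'accélération: a(t) = -27·sin(3·t). Nous avons l'accélération a(t) = -27·sin(3·t). En substituant t = pi/3: a(pi/3) = 0.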